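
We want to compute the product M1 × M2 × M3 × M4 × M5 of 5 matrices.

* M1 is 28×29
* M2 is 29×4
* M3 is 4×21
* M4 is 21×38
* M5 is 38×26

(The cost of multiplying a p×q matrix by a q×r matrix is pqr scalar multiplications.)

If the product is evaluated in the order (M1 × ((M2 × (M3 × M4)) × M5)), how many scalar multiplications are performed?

(M3 × M4): 4×21 by 21×38 → 4×38, cost 4·21·38 = 3192
(M2 × (M3 × M4)): 29×4 by 4×38 → 29×38, cost 29·4·38 = 4408; cumulative 7600
((M2 × (M3 × M4)) × M5): 29×38 by 38×26 → 29×26, cost 29·38·26 = 28652; cumulative 36252
(M1 × ((M2 × (M3 × M4)) × M5)): 28×29 by 29×26 → 28×26, cost 28·29·26 = 21112; cumulative 57364
Total: 57364 scalar multiplications.

57364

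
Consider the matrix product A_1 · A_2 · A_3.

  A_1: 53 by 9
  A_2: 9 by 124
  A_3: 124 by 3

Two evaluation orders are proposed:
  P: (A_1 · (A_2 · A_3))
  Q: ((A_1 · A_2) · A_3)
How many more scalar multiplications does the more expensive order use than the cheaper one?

Order P = (A_1 · (A_2 · A_3)): (A_2 · A_3): 9×124 by 124×3 → 9×3, cost 9·124·3 = 3348; (A_1 · (A_2 · A_3)): 53×9 by 9×3 → 53×3, cost 53·9·3 = 1431; cumulative 4779. Total 4779.
Order Q = ((A_1 · A_2) · A_3): (A_1 · A_2): 53×9 by 9×124 → 53×124, cost 53·9·124 = 59148; ((A_1 · A_2) · A_3): 53×124 by 124×3 → 53×3, cost 53·124·3 = 19716; cumulative 78864. Total 78864.
Difference: |4779 − 78864| = 74085.

74085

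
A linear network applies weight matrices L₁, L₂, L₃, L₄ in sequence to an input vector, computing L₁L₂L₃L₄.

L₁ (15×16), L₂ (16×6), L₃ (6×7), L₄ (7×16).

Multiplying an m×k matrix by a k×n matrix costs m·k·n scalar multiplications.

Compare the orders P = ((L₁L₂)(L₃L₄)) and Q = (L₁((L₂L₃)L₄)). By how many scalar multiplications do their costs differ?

2752

Order P = ((L₁L₂)(L₃L₄)): (L₁L₂): 15×16 by 16×6 → 15×6, cost 15·16·6 = 1440; (L₃L₄): 6×7 by 7×16 → 6×16, cost 6·7·16 = 672; ((L₁L₂)(L₃L₄)): 15×6 by 6×16 → 15×16, cost 15·6·16 = 1440; cumulative 3552. Total 3552.
Order Q = (L₁((L₂L₃)L₄)): (L₂L₃): 16×6 by 6×7 → 16×7, cost 16·6·7 = 672; ((L₂L₃)L₄): 16×7 by 7×16 → 16×16, cost 16·7·16 = 1792; cumulative 2464; (L₁((L₂L₃)L₄)): 15×16 by 16×16 → 15×16, cost 15·16·16 = 3840; cumulative 6304. Total 6304.
Difference: |3552 − 6304| = 2752.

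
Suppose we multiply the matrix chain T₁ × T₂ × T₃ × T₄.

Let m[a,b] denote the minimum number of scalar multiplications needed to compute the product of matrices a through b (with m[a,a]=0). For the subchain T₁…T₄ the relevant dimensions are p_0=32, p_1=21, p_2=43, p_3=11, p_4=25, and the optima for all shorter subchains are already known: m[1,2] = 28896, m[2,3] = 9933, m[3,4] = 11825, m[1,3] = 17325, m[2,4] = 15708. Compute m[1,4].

26125

m[1,4] = min over k∈[1,3] of m[1,k]+m[k+1,4]+p_{0}·p_k·p_{4}.
k=1: 0 + 15708 + 32·21·25 = 32508; k=2: 28896 + 11825 + 32·43·25 = 75121; k=3: 17325 + 0 + 32·11·25 = 26125.
Minimum: 26125 at k=3.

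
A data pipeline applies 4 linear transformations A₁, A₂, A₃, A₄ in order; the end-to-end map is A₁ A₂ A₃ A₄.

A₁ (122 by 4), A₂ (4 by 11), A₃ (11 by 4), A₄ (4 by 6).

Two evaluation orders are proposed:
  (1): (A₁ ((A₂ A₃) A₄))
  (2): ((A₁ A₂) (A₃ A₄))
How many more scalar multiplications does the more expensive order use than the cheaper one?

10484

Order (1) = (A₁ ((A₂ A₃) A₄)): (A₂ A₃): 4×11 by 11×4 → 4×4, cost 4·11·4 = 176; ((A₂ A₃) A₄): 4×4 by 4×6 → 4×6, cost 4·4·6 = 96; cumulative 272; (A₁ ((A₂ A₃) A₄)): 122×4 by 4×6 → 122×6, cost 122·4·6 = 2928; cumulative 3200. Total 3200.
Order (2) = ((A₁ A₂) (A₃ A₄)): (A₁ A₂): 122×4 by 4×11 → 122×11, cost 122·4·11 = 5368; (A₃ A₄): 11×4 by 4×6 → 11×6, cost 11·4·6 = 264; ((A₁ A₂) (A₃ A₄)): 122×11 by 11×6 → 122×6, cost 122·11·6 = 8052; cumulative 13684. Total 13684.
Difference: |3200 − 13684| = 10484.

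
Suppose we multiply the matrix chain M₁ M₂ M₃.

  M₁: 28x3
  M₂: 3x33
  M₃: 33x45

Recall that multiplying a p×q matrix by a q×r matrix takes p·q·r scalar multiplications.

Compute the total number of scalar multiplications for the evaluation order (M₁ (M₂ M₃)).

(M₂ M₃): 3×33 by 33×45 → 3×45, cost 3·33·45 = 4455
(M₁ (M₂ M₃)): 28×3 by 3×45 → 28×45, cost 28·3·45 = 3780; cumulative 8235
Total: 8235 scalar multiplications.

8235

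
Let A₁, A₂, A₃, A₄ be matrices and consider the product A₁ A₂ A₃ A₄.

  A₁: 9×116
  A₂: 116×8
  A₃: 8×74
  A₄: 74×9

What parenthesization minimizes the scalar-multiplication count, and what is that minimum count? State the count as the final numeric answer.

14328

Adjacent pairs: A₁A₂ = 9·116·8 = 8352; A₂A₃ = 116·8·74 = 68672; A₃A₄ = 8·74·9 = 5328.
Length 3: A₁..A₃: k=1: 0+68672+9·116·74=145928; k=2: 8352+0+9·8·74=13680 → min 13680 | A₂..A₄: k=2: 0+5328+116·8·9=13680; k=3: 68672+0+116·74·9=145928 → min 13680.
Length 4: A₁..A₄: k=1: 0+13680+9·116·9=23076; k=2: 8352+5328+9·8·9=14328; k=3: 13680+0+9·74·9=19674 → min 14328.
Optimal parenthesization: ((A₁ A₂) (A₃ A₄)) with cost 14328.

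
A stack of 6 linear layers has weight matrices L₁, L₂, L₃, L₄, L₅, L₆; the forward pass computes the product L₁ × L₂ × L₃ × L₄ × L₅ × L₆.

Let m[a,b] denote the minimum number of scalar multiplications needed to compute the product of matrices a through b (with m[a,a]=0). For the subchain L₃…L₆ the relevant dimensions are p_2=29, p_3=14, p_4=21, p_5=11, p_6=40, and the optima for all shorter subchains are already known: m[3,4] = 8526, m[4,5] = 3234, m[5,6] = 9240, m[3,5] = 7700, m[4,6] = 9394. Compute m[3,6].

m[3,6] = min over k∈[3,5] of m[3,k]+m[k+1,6]+p_{2}·p_k·p_{6}.
k=3: 0 + 9394 + 29·14·40 = 25634; k=4: 8526 + 9240 + 29·21·40 = 42126; k=5: 7700 + 0 + 29·11·40 = 20460.
Minimum: 20460 at k=5.

20460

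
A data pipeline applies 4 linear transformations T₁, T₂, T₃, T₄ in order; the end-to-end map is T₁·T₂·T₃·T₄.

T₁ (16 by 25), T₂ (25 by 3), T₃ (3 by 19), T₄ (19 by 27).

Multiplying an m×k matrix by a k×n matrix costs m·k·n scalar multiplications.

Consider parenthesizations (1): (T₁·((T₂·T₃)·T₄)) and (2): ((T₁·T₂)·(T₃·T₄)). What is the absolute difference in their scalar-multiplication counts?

Order (1) = (T₁·((T₂·T₃)·T₄)): (T₂·T₃): 25×3 by 3×19 → 25×19, cost 25·3·19 = 1425; ((T₂·T₃)·T₄): 25×19 by 19×27 → 25×27, cost 25·19·27 = 12825; cumulative 14250; (T₁·((T₂·T₃)·T₄)): 16×25 by 25×27 → 16×27, cost 16·25·27 = 10800; cumulative 25050. Total 25050.
Order (2) = ((T₁·T₂)·(T₃·T₄)): (T₁·T₂): 16×25 by 25×3 → 16×3, cost 16·25·3 = 1200; (T₃·T₄): 3×19 by 19×27 → 3×27, cost 3·19·27 = 1539; ((T₁·T₂)·(T₃·T₄)): 16×3 by 3×27 → 16×27, cost 16·3·27 = 1296; cumulative 4035. Total 4035.
Difference: |25050 − 4035| = 21015.

21015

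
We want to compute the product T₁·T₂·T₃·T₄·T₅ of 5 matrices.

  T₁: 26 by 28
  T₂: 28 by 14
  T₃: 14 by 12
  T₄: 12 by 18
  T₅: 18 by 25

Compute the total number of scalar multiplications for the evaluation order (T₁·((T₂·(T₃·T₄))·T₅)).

(T₃·T₄): 14×12 by 12×18 → 14×18, cost 14·12·18 = 3024
(T₂·(T₃·T₄)): 28×14 by 14×18 → 28×18, cost 28·14·18 = 7056; cumulative 10080
((T₂·(T₃·T₄))·T₅): 28×18 by 18×25 → 28×25, cost 28·18·25 = 12600; cumulative 22680
(T₁·((T₂·(T₃·T₄))·T₅)): 26×28 by 28×25 → 26×25, cost 26·28·25 = 18200; cumulative 40880
Total: 40880 scalar multiplications.

40880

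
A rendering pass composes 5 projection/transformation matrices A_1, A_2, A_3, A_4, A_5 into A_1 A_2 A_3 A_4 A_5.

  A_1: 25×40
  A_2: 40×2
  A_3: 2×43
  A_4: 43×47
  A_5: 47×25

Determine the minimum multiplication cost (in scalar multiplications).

9642

Adjacent pairs: A_1A_2 = 25·40·2 = 2000; A_2A_3 = 40·2·43 = 3440; A_3A_4 = 2·43·47 = 4042; A_4A_5 = 43·47·25 = 50525.
Length 3: A_1..A_3: k=1: 0+3440+25·40·43=46440; k=2: 2000+0+25·2·43=4150 → min 4150 | A_2..A_4: k=2: 0+4042+40·2·47=7802; k=3: 3440+0+40·43·47=84280 → min 7802 | A_3..A_5: k=3: 0+50525+2·43·25=52675; k=4: 4042+0+2·47·25=6392 → min 6392.
Length 4: A_1..A_4: k=1: 0+7802+25·40·47=54802; k=2: 2000+4042+25·2·47=8392; k=3: 4150+0+25·43·47=54675 → min 8392 | A_2..A_5: k=2: 0+6392+40·2·25=8392; k=3: 3440+50525+40·43·25=96965; k=4: 7802+0+40·47·25=54802 → min 8392.
Length 5: A_1..A_5: k=1: 0+8392+25·40·25=33392; k=2: 2000+6392+25·2·25=9642; k=3: 4150+50525+25·43·25=81550; k=4: 8392+0+25·47·25=37767 → min 9642.
Optimal order: ((A_1 A_2) ((A_3 A_4) A_5)) with cost 9642.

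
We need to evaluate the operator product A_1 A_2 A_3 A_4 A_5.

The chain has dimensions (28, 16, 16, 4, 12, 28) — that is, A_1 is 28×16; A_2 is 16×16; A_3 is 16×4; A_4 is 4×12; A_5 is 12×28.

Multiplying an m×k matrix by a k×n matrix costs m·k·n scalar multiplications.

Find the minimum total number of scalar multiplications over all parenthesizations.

7296

Adjacent pairs: A_1A_2 = 28·16·16 = 7168; A_2A_3 = 16·16·4 = 1024; A_3A_4 = 16·4·12 = 768; A_4A_5 = 4·12·28 = 1344.
Length 3: A_1..A_3: k=1: 0+1024+28·16·4=2816; k=2: 7168+0+28·16·4=8960 → min 2816 | A_2..A_4: k=2: 0+768+16·16·12=3840; k=3: 1024+0+16·4·12=1792 → min 1792 | A_3..A_5: k=3: 0+1344+16·4·28=3136; k=4: 768+0+16·12·28=6144 → min 3136.
Length 4: A_1..A_4: k=1: 0+1792+28·16·12=7168; k=2: 7168+768+28·16·12=13312; k=3: 2816+0+28·4·12=4160 → min 4160 | A_2..A_5: k=2: 0+3136+16·16·28=10304; k=3: 1024+1344+16·4·28=4160; k=4: 1792+0+16·12·28=7168 → min 4160.
Length 5: A_1..A_5: k=1: 0+4160+28·16·28=16704; k=2: 7168+3136+28·16·28=22848; k=3: 2816+1344+28·4·28=7296; k=4: 4160+0+28·12·28=13568 → min 7296.
Optimal order: ((A_1 (A_2 A_3)) (A_4 A_5)) with cost 7296.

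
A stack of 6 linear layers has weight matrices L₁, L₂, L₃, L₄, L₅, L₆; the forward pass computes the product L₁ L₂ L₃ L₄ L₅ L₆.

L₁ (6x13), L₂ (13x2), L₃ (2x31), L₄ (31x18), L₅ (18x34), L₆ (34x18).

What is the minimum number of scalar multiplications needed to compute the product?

3936

Adjacent pairs: L₁L₂ = 6·13·2 = 156; L₂L₃ = 13·2·31 = 806; L₃L₄ = 2·31·18 = 1116; L₄L₅ = 31·18·34 = 18972; L₅L₆ = 18·34·18 = 11016.
Length 3: L₁..L₃: k=1: 0+806+6·13·31=3224; k=2: 156+0+6·2·31=528 → min 528 | L₂..L₄: k=2: 0+1116+13·2·18=1584; k=3: 806+0+13·31·18=8060 → min 1584 | L₃..L₅: k=3: 0+18972+2·31·34=21080; k=4: 1116+0+2·18·34=2340 → min 2340 | L₄..L₆: k=4: 0+11016+31·18·18=21060; k=5: 18972+0+31·34·18=37944 → min 21060.
Length 4: L₁..L₄: k=1: 0+1584+6·13·18=2988; k=2: 156+1116+6·2·18=1488; k=3: 528+0+6·31·18=3876 → min 1488 | L₂..L₅: k=2: 0+2340+13·2·34=3224; k=3: 806+18972+13·31·34=33480; k=4: 1584+0+13·18·34=9540 → min 3224 | L₃..L₆: k=3: 0+21060+2·31·18=22176; k=4: 1116+11016+2·18·18=12780; k=5: 2340+0+2·34·18=3564 → min 3564.
Length 5: L₁..L₅: k=1: 0+3224+6·13·34=5876; k=2: 156+2340+6·2·34=2904; k=3: 528+18972+6·31·34=25824; k=4: 1488+0+6·18·34=5160 → min 2904 | L₂..L₆: k=2: 0+3564+13·2·18=4032; k=3: 806+21060+13·31·18=29120; k=4: 1584+11016+13·18·18=16812; k=5: 3224+0+13·34·18=11180 → min 4032.
Length 6: L₁..L₆: k=1: 0+4032+6·13·18=5436; k=2: 156+3564+6·2·18=3936; k=3: 528+21060+6·31·18=24936; k=4: 1488+11016+6·18·18=14448; k=5: 2904+0+6·34·18=6576 → min 3936.
Optimal order: ((L₁ L₂) (((L₃ L₄) L₅) L₆)) with cost 3936.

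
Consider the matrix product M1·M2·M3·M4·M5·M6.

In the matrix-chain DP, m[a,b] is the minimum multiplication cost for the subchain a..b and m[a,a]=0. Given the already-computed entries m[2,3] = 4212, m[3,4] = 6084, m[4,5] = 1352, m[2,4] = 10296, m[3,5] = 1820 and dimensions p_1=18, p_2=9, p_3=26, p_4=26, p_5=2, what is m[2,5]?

m[2,5] = min over k∈[2,4] of m[2,k]+m[k+1,5]+p_{1}·p_k·p_{5}.
k=2: 0 + 1820 + 18·9·2 = 2144; k=3: 4212 + 1352 + 18·26·2 = 6500; k=4: 10296 + 0 + 18·26·2 = 11232.
Minimum: 2144 at k=2.

2144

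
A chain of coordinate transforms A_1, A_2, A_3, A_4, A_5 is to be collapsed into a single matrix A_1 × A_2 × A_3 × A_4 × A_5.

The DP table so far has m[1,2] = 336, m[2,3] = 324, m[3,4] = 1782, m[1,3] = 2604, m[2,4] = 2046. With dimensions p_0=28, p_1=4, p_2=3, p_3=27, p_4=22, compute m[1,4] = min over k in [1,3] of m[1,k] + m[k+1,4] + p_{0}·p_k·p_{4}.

m[1,4] = min over k∈[1,3] of m[1,k]+m[k+1,4]+p_{0}·p_k·p_{4}.
k=1: 0 + 2046 + 28·4·22 = 4510; k=2: 336 + 1782 + 28·3·22 = 3966; k=3: 2604 + 0 + 28·27·22 = 19236.
Minimum: 3966 at k=2.

3966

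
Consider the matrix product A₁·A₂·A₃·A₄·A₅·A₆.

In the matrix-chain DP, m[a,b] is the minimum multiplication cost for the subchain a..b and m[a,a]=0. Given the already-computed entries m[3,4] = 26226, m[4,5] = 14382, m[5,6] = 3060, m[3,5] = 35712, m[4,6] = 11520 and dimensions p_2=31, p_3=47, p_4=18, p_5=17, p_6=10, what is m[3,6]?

26090

m[3,6] = min over k∈[3,5] of m[3,k]+m[k+1,6]+p_{2}·p_k·p_{6}.
k=3: 0 + 11520 + 31·47·10 = 26090; k=4: 26226 + 3060 + 31·18·10 = 34866; k=5: 35712 + 0 + 31·17·10 = 40982.
Minimum: 26090 at k=3.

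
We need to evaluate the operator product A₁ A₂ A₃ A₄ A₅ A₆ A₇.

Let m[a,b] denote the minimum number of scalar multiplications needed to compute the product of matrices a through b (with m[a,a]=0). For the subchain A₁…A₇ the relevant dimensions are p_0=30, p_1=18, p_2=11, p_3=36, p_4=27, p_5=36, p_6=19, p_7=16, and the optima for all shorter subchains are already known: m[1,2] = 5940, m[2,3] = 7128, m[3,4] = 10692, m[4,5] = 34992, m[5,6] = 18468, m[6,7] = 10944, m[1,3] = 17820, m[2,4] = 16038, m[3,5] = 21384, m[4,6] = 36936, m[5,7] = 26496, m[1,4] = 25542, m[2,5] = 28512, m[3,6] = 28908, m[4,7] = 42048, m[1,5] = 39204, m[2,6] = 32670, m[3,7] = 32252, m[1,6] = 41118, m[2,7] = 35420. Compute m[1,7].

m[1,7] = min over k∈[1,6] of m[1,k]+m[k+1,7]+p_{0}·p_k·p_{7}.
k=1: 0 + 35420 + 30·18·16 = 44060; k=2: 5940 + 32252 + 30·11·16 = 43472; k=3: 17820 + 42048 + 30·36·16 = 77148; k=4: 25542 + 26496 + 30·27·16 = 64998; k=5: 39204 + 10944 + 30·36·16 = 67428; k=6: 41118 + 0 + 30·19·16 = 50238.
Minimum: 43472 at k=2.

43472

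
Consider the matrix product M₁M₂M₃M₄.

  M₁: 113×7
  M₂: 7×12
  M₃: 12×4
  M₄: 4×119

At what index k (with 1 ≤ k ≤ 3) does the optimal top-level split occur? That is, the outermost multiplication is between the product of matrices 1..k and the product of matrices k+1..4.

Adjacent pairs: M₁M₂ = 113·7·12 = 9492; M₂M₃ = 7·12·4 = 336; M₃M₄ = 12·4·119 = 5712.
Length 3: M₁..M₃: k=1: 0+336+113·7·4=3500; k=2: 9492+0+113·12·4=14916 → min 3500 | M₂..M₄: k=2: 0+5712+7·12·119=15708; k=3: 336+0+7·4·119=3668 → min 3668.
Top-level splits: k=1: (M₁..M₁)·(M₂..M₄) → 0+3668+113·7·119 = 97797; k=2: (M₁..M₂)·(M₃..M₄) → 9492+5712+113·12·119 = 176568; k=3: (M₁..M₃)·(M₄..M₄) → 3500+0+113·4·119 = 57288.
Best split is after M₃, i.e. k = 3.

3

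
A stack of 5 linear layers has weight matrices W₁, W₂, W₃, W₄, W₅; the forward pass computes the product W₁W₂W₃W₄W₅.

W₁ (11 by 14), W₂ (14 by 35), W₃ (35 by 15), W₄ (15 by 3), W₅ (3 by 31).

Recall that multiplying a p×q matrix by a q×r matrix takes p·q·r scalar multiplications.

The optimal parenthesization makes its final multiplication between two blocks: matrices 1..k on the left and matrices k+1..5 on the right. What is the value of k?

4

Adjacent pairs: W₁W₂ = 11·14·35 = 5390; W₂W₃ = 14·35·15 = 7350; W₃W₄ = 35·15·3 = 1575; W₄W₅ = 15·3·31 = 1395.
Length 3: W₁..W₃: k=1: 0+7350+11·14·15=9660; k=2: 5390+0+11·35·15=11165 → min 9660 | W₂..W₄: k=2: 0+1575+14·35·3=3045; k=3: 7350+0+14·15·3=7980 → min 3045 | W₃..W₅: k=3: 0+1395+35·15·31=17670; k=4: 1575+0+35·3·31=4830 → min 4830.
Length 4: W₁..W₄: k=1: 0+3045+11·14·3=3507; k=2: 5390+1575+11·35·3=8120; k=3: 9660+0+11·15·3=10155 → min 3507 | W₂..W₅: k=2: 0+4830+14·35·31=20020; k=3: 7350+1395+14·15·31=15255; k=4: 3045+0+14·3·31=4347 → min 4347.
Top-level splits: k=1: (W₁..W₁)·(W₂..W₅) → 0+4347+11·14·31 = 9121; k=2: (W₁..W₂)·(W₃..W₅) → 5390+4830+11·35·31 = 22155; k=3: (W₁..W₃)·(W₄..W₅) → 9660+1395+11·15·31 = 16170; k=4: (W₁..W₄)·(W₅..W₅) → 3507+0+11·3·31 = 4530.
Best split is after W₄, i.e. k = 4.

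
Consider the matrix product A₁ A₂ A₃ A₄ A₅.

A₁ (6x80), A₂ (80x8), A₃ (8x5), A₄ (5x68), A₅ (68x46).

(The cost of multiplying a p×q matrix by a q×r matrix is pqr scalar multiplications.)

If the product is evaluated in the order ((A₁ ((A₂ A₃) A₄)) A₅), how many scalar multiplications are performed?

81808

(A₂ A₃): 80×8 by 8×5 → 80×5, cost 80·8·5 = 3200
((A₂ A₃) A₄): 80×5 by 5×68 → 80×68, cost 80·5·68 = 27200; cumulative 30400
(A₁ ((A₂ A₃) A₄)): 6×80 by 80×68 → 6×68, cost 6·80·68 = 32640; cumulative 63040
((A₁ ((A₂ A₃) A₄)) A₅): 6×68 by 68×46 → 6×46, cost 6·68·46 = 18768; cumulative 81808
Total: 81808 scalar multiplications.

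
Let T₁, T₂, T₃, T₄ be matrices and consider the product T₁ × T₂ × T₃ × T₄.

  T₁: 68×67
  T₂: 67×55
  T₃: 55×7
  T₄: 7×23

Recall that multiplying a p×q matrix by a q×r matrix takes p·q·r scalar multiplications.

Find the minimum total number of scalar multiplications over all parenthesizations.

Adjacent pairs: T₁T₂ = 68·67·55 = 250580; T₂T₃ = 67·55·7 = 25795; T₃T₄ = 55·7·23 = 8855.
Length 3: T₁..T₃: k=1: 0+25795+68·67·7=57687; k=2: 250580+0+68·55·7=276760 → min 57687 | T₂..T₄: k=2: 0+8855+67·55·23=93610; k=3: 25795+0+67·7·23=36582 → min 36582.
Length 4: T₁..T₄: k=1: 0+36582+68·67·23=141370; k=2: 250580+8855+68·55·23=345455; k=3: 57687+0+68·7·23=68635 → min 68635.
Optimal order: ((T₁ × (T₂ × T₃)) × T₄) with cost 68635.

68635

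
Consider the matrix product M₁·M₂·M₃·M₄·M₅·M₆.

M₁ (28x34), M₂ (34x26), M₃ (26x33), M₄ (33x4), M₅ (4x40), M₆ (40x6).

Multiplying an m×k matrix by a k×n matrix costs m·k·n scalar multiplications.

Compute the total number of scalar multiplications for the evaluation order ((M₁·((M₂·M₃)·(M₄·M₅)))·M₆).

(M₂·M₃): 34×26 by 26×33 → 34×33, cost 34·26·33 = 29172
(M₄·M₅): 33×4 by 4×40 → 33×40, cost 33·4·40 = 5280
((M₂·M₃)·(M₄·M₅)): 34×33 by 33×40 → 34×40, cost 34·33·40 = 44880; cumulative 79332
(M₁·((M₂·M₃)·(M₄·M₅))): 28×34 by 34×40 → 28×40, cost 28·34·40 = 38080; cumulative 117412
((M₁·((M₂·M₃)·(M₄·M₅)))·M₆): 28×40 by 40×6 → 28×6, cost 28·40·6 = 6720; cumulative 124132
Total: 124132 scalar multiplications.

124132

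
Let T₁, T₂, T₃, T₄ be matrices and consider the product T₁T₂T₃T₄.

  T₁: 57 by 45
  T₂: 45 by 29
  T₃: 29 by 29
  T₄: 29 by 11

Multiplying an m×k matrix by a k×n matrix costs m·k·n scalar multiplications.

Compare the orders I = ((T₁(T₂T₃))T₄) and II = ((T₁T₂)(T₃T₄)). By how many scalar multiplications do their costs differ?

28594

Order I = ((T₁(T₂T₃))T₄): (T₂T₃): 45×29 by 29×29 → 45×29, cost 45·29·29 = 37845; (T₁(T₂T₃)): 57×45 by 45×29 → 57×29, cost 57·45·29 = 74385; cumulative 112230; ((T₁(T₂T₃))T₄): 57×29 by 29×11 → 57×11, cost 57·29·11 = 18183; cumulative 130413. Total 130413.
Order II = ((T₁T₂)(T₃T₄)): (T₁T₂): 57×45 by 45×29 → 57×29, cost 57·45·29 = 74385; (T₃T₄): 29×29 by 29×11 → 29×11, cost 29·29·11 = 9251; ((T₁T₂)(T₃T₄)): 57×29 by 29×11 → 57×11, cost 57·29·11 = 18183; cumulative 101819. Total 101819.
Difference: |130413 − 101819| = 28594.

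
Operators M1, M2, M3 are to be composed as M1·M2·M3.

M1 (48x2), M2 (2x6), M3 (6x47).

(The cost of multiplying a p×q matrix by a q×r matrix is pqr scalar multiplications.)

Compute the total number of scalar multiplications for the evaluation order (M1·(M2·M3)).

5076

(M2·M3): 2×6 by 6×47 → 2×47, cost 2·6·47 = 564
(M1·(M2·M3)): 48×2 by 2×47 → 48×47, cost 48·2·47 = 4512; cumulative 5076
Total: 5076 scalar multiplications.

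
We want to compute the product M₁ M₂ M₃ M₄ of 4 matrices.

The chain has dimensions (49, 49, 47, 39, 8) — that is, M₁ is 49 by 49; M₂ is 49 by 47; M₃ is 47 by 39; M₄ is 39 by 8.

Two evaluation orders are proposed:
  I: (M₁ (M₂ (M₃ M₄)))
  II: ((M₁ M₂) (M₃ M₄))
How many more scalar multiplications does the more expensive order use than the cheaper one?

Order I = (M₁ (M₂ (M₃ M₄))): (M₃ M₄): 47×39 by 39×8 → 47×8, cost 47·39·8 = 14664; (M₂ (M₃ M₄)): 49×47 by 47×8 → 49×8, cost 49·47·8 = 18424; cumulative 33088; (M₁ (M₂ (M₃ M₄))): 49×49 by 49×8 → 49×8, cost 49·49·8 = 19208; cumulative 52296. Total 52296.
Order II = ((M₁ M₂) (M₃ M₄)): (M₁ M₂): 49×49 by 49×47 → 49×47, cost 49·49·47 = 112847; (M₃ M₄): 47×39 by 39×8 → 47×8, cost 47·39·8 = 14664; ((M₁ M₂) (M₃ M₄)): 49×47 by 47×8 → 49×8, cost 49·47·8 = 18424; cumulative 145935. Total 145935.
Difference: |52296 − 145935| = 93639.

93639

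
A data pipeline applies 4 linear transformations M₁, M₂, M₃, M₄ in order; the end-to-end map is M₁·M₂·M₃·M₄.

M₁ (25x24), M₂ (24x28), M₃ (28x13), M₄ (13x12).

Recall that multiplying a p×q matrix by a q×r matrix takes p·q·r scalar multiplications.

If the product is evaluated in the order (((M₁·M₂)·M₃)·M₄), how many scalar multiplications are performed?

(M₁·M₂): 25×24 by 24×28 → 25×28, cost 25·24·28 = 16800
((M₁·M₂)·M₃): 25×28 by 28×13 → 25×13, cost 25·28·13 = 9100; cumulative 25900
(((M₁·M₂)·M₃)·M₄): 25×13 by 13×12 → 25×12, cost 25·13·12 = 3900; cumulative 29800
Total: 29800 scalar multiplications.

29800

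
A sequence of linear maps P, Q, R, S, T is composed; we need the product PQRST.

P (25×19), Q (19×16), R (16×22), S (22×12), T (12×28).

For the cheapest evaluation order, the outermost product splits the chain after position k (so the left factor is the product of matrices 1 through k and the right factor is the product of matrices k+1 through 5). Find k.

4

Adjacent pairs: PQ = 25·19·16 = 7600; QR = 19·16·22 = 6688; RS = 16·22·12 = 4224; ST = 22·12·28 = 7392.
Length 3: P..R: k=1: 0+6688+25·19·22=17138; k=2: 7600+0+25·16·22=16400 → min 16400 | Q..S: k=2: 0+4224+19·16·12=7872; k=3: 6688+0+19·22·12=11704 → min 7872 | R..T: k=3: 0+7392+16·22·28=17248; k=4: 4224+0+16·12·28=9600 → min 9600.
Length 4: P..S: k=1: 0+7872+25·19·12=13572; k=2: 7600+4224+25·16·12=16624; k=3: 16400+0+25·22·12=23000 → min 13572 | Q..T: k=2: 0+9600+19·16·28=18112; k=3: 6688+7392+19·22·28=25784; k=4: 7872+0+19·12·28=14256 → min 14256.
Top-level splits: k=1: (P..P)·(Q..T) → 0+14256+25·19·28 = 27556; k=2: (P..Q)·(R..T) → 7600+9600+25·16·28 = 28400; k=3: (P..R)·(S..T) → 16400+7392+25·22·28 = 39192; k=4: (P..S)·(T..T) → 13572+0+25·12·28 = 21972.
Best split is after S, i.e. k = 4.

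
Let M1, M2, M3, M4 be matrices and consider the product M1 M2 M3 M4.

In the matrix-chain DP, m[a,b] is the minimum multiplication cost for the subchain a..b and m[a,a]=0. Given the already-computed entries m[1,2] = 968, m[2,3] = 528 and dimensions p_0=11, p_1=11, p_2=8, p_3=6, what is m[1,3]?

m[1,3] = min over k∈[1,2] of m[1,k]+m[k+1,3]+p_{0}·p_k·p_{3}.
k=1: 0 + 528 + 11·11·6 = 1254; k=2: 968 + 0 + 11·8·6 = 1496.
Minimum: 1254 at k=1.

1254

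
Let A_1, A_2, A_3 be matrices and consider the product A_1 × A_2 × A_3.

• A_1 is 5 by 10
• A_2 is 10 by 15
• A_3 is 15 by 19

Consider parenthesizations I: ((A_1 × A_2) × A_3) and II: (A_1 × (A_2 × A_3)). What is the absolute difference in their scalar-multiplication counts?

Order I = ((A_1 × A_2) × A_3): (A_1 × A_2): 5×10 by 10×15 → 5×15, cost 5·10·15 = 750; ((A_1 × A_2) × A_3): 5×15 by 15×19 → 5×19, cost 5·15·19 = 1425; cumulative 2175. Total 2175.
Order II = (A_1 × (A_2 × A_3)): (A_2 × A_3): 10×15 by 15×19 → 10×19, cost 10·15·19 = 2850; (A_1 × (A_2 × A_3)): 5×10 by 10×19 → 5×19, cost 5·10·19 = 950; cumulative 3800. Total 3800.
Difference: |2175 − 3800| = 1625.

1625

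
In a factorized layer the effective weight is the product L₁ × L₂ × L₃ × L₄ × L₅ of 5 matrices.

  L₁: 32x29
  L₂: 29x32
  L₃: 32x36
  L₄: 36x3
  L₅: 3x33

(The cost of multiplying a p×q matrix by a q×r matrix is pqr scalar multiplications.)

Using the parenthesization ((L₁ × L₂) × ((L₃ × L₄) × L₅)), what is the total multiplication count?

(L₁ × L₂): 32×29 by 29×32 → 32×32, cost 32·29·32 = 29696
(L₃ × L₄): 32×36 by 36×3 → 32×3, cost 32·36·3 = 3456
((L₃ × L₄) × L₅): 32×3 by 3×33 → 32×33, cost 32·3·33 = 3168; cumulative 6624
((L₁ × L₂) × ((L₃ × L₄) × L₅)): 32×32 by 32×33 → 32×33, cost 32·32·33 = 33792; cumulative 70112
Total: 70112 scalar multiplications.

70112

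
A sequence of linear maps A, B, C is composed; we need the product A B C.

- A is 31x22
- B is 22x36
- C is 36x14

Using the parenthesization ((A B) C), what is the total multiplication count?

(A B): 31×22 by 22×36 → 31×36, cost 31·22·36 = 24552
((A B) C): 31×36 by 36×14 → 31×14, cost 31·36·14 = 15624; cumulative 40176
Total: 40176 scalar multiplications.

40176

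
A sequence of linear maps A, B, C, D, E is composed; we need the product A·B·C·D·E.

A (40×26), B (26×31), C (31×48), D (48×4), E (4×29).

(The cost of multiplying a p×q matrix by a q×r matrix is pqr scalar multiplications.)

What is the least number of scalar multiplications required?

17976

Adjacent pairs: AB = 40·26·31 = 32240; BC = 26·31·48 = 38688; CD = 31·48·4 = 5952; DE = 48·4·29 = 5568.
Length 3: A..C: k=1: 0+38688+40·26·48=88608; k=2: 32240+0+40·31·48=91760 → min 88608 | B..D: k=2: 0+5952+26·31·4=9176; k=3: 38688+0+26·48·4=43680 → min 9176 | C..E: k=3: 0+5568+31·48·29=48720; k=4: 5952+0+31·4·29=9548 → min 9548.
Length 4: A..D: k=1: 0+9176+40·26·4=13336; k=2: 32240+5952+40·31·4=43152; k=3: 88608+0+40·48·4=96288 → min 13336 | B..E: k=2: 0+9548+26·31·29=32922; k=3: 38688+5568+26·48·29=80448; k=4: 9176+0+26·4·29=12192 → min 12192.
Length 5: A..E: k=1: 0+12192+40·26·29=42352; k=2: 32240+9548+40·31·29=77748; k=3: 88608+5568+40·48·29=149856; k=4: 13336+0+40·4·29=17976 → min 17976.
Optimal order: ((A·(B·(C·D)))·E) with cost 17976.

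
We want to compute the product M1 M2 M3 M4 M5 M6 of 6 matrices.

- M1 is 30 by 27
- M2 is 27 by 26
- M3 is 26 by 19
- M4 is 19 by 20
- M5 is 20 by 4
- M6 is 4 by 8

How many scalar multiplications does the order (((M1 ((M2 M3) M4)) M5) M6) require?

43158

(M2 M3): 27×26 by 26×19 → 27×19, cost 27·26·19 = 13338
((M2 M3) M4): 27×19 by 19×20 → 27×20, cost 27·19·20 = 10260; cumulative 23598
(M1 ((M2 M3) M4)): 30×27 by 27×20 → 30×20, cost 30·27·20 = 16200; cumulative 39798
((M1 ((M2 M3) M4)) M5): 30×20 by 20×4 → 30×4, cost 30·20·4 = 2400; cumulative 42198
(((M1 ((M2 M3) M4)) M5) M6): 30×4 by 4×8 → 30×8, cost 30·4·8 = 960; cumulative 43158
Total: 43158 scalar multiplications.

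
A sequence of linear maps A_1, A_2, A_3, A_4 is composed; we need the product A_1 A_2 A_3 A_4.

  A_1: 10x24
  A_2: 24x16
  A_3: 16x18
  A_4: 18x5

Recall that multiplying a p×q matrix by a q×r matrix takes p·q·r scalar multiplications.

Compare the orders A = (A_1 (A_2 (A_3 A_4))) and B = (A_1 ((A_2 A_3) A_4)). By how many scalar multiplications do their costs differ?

5712

Order A = (A_1 (A_2 (A_3 A_4))): (A_3 A_4): 16×18 by 18×5 → 16×5, cost 16·18·5 = 1440; (A_2 (A_3 A_4)): 24×16 by 16×5 → 24×5, cost 24·16·5 = 1920; cumulative 3360; (A_1 (A_2 (A_3 A_4))): 10×24 by 24×5 → 10×5, cost 10·24·5 = 1200; cumulative 4560. Total 4560.
Order B = (A_1 ((A_2 A_3) A_4)): (A_2 A_3): 24×16 by 16×18 → 24×18, cost 24·16·18 = 6912; ((A_2 A_3) A_4): 24×18 by 18×5 → 24×5, cost 24·18·5 = 2160; cumulative 9072; (A_1 ((A_2 A_3) A_4)): 10×24 by 24×5 → 10×5, cost 10·24·5 = 1200; cumulative 10272. Total 10272.
Difference: |4560 − 10272| = 5712.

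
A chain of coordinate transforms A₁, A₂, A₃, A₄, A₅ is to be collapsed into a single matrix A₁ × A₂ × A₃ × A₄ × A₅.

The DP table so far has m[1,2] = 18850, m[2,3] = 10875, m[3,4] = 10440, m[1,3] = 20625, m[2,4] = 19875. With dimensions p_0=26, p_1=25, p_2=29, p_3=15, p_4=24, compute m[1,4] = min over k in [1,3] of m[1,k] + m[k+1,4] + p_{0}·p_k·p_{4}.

29985

m[1,4] = min over k∈[1,3] of m[1,k]+m[k+1,4]+p_{0}·p_k·p_{4}.
k=1: 0 + 19875 + 26·25·24 = 35475; k=2: 18850 + 10440 + 26·29·24 = 47386; k=3: 20625 + 0 + 26·15·24 = 29985.
Minimum: 29985 at k=3.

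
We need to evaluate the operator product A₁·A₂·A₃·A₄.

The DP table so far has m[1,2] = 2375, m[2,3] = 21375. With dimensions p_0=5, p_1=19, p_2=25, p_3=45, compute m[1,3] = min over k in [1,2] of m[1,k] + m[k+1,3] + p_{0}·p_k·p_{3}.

8000

m[1,3] = min over k∈[1,2] of m[1,k]+m[k+1,3]+p_{0}·p_k·p_{3}.
k=1: 0 + 21375 + 5·19·45 = 25650; k=2: 2375 + 0 + 5·25·45 = 8000.
Minimum: 8000 at k=2.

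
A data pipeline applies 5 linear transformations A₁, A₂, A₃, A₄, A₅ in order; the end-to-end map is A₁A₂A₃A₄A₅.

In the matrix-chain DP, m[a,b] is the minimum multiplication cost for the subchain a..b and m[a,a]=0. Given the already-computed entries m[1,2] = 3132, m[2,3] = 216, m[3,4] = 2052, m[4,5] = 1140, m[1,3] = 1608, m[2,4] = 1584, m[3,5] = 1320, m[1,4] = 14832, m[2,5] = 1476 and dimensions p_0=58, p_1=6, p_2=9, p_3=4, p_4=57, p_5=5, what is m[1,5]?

m[1,5] = min over k∈[1,4] of m[1,k]+m[k+1,5]+p_{0}·p_k·p_{5}.
k=1: 0 + 1476 + 58·6·5 = 3216; k=2: 3132 + 1320 + 58·9·5 = 7062; k=3: 1608 + 1140 + 58·4·5 = 3908; k=4: 14832 + 0 + 58·57·5 = 31362.
Minimum: 3216 at k=1.

3216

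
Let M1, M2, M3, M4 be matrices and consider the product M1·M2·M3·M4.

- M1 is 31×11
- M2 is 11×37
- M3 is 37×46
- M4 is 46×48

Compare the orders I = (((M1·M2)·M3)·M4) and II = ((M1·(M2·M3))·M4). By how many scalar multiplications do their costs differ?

30971

Order I = (((M1·M2)·M3)·M4): (M1·M2): 31×11 by 11×37 → 31×37, cost 31·11·37 = 12617; ((M1·M2)·M3): 31×37 by 37×46 → 31×46, cost 31·37·46 = 52762; cumulative 65379; (((M1·M2)·M3)·M4): 31×46 by 46×48 → 31×48, cost 31·46·48 = 68448; cumulative 133827. Total 133827.
Order II = ((M1·(M2·M3))·M4): (M2·M3): 11×37 by 37×46 → 11×46, cost 11·37·46 = 18722; (M1·(M2·M3)): 31×11 by 11×46 → 31×46, cost 31·11·46 = 15686; cumulative 34408; ((M1·(M2·M3))·M4): 31×46 by 46×48 → 31×48, cost 31·46·48 = 68448; cumulative 102856. Total 102856.
Difference: |133827 − 102856| = 30971.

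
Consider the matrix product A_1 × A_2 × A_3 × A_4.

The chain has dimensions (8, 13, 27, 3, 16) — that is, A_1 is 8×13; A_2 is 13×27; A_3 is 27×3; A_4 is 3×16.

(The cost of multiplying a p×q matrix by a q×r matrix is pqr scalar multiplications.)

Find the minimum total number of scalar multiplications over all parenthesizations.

Adjacent pairs: A_1A_2 = 8·13·27 = 2808; A_2A_3 = 13·27·3 = 1053; A_3A_4 = 27·3·16 = 1296.
Length 3: A_1..A_3: k=1: 0+1053+8·13·3=1365; k=2: 2808+0+8·27·3=3456 → min 1365 | A_2..A_4: k=2: 0+1296+13·27·16=6912; k=3: 1053+0+13·3·16=1677 → min 1677.
Length 4: A_1..A_4: k=1: 0+1677+8·13·16=3341; k=2: 2808+1296+8·27·16=7560; k=3: 1365+0+8·3·16=1749 → min 1749.
Optimal order: ((A_1 × (A_2 × A_3)) × A_4) with cost 1749.

1749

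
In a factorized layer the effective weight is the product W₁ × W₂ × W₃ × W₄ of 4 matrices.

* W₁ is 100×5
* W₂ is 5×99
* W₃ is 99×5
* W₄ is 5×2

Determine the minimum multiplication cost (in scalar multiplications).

Adjacent pairs: W₁W₂ = 100·5·99 = 49500; W₂W₃ = 5·99·5 = 2475; W₃W₄ = 99·5·2 = 990.
Length 3: W₁..W₃: k=1: 0+2475+100·5·5=4975; k=2: 49500+0+100·99·5=99000 → min 4975 | W₂..W₄: k=2: 0+990+5·99·2=1980; k=3: 2475+0+5·5·2=2525 → min 1980.
Length 4: W₁..W₄: k=1: 0+1980+100·5·2=2980; k=2: 49500+990+100·99·2=70290; k=3: 4975+0+100·5·2=5975 → min 2980.
Optimal order: (W₁ × (W₂ × (W₃ × W₄))) with cost 2980.

2980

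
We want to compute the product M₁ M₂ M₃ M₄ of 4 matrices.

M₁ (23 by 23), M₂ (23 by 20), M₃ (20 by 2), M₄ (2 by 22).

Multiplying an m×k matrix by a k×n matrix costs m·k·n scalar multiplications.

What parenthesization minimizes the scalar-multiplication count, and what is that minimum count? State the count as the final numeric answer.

Adjacent pairs: M₁M₂ = 23·23·20 = 10580; M₂M₃ = 23·20·2 = 920; M₃M₄ = 20·2·22 = 880.
Length 3: M₁..M₃: k=1: 0+920+23·23·2=1978; k=2: 10580+0+23·20·2=11500 → min 1978 | M₂..M₄: k=2: 0+880+23·20·22=11000; k=3: 920+0+23·2·22=1932 → min 1932.
Length 4: M₁..M₄: k=1: 0+1932+23·23·22=13570; k=2: 10580+880+23·20·22=21580; k=3: 1978+0+23·2·22=2990 → min 2990.
Optimal parenthesization: ((M₁ (M₂ M₃)) M₄) with cost 2990.

2990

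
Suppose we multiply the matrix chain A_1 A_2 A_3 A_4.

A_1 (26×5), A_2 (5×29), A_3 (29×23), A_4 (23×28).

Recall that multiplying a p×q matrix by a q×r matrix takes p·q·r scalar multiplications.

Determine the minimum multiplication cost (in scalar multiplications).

Adjacent pairs: A_1A_2 = 26·5·29 = 3770; A_2A_3 = 5·29·23 = 3335; A_3A_4 = 29·23·28 = 18676.
Length 3: A_1..A_3: k=1: 0+3335+26·5·23=6325; k=2: 3770+0+26·29·23=21112 → min 6325 | A_2..A_4: k=2: 0+18676+5·29·28=22736; k=3: 3335+0+5·23·28=6555 → min 6555.
Length 4: A_1..A_4: k=1: 0+6555+26·5·28=10195; k=2: 3770+18676+26·29·28=43558; k=3: 6325+0+26·23·28=23069 → min 10195.
Optimal order: (A_1 ((A_2 A_3) A_4)) with cost 10195.

10195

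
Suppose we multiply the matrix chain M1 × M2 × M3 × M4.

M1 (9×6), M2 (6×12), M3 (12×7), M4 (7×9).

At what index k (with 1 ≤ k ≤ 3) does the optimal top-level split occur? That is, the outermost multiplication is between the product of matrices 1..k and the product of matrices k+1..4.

1

Adjacent pairs: M1M2 = 9·6·12 = 648; M2M3 = 6·12·7 = 504; M3M4 = 12·7·9 = 756.
Length 3: M1..M3: k=1: 0+504+9·6·7=882; k=2: 648+0+9·12·7=1404 → min 882 | M2..M4: k=2: 0+756+6·12·9=1404; k=3: 504+0+6·7·9=882 → min 882.
Top-level splits: k=1: (M1..M1)·(M2..M4) → 0+882+9·6·9 = 1368; k=2: (M1..M2)·(M3..M4) → 648+756+9·12·9 = 2376; k=3: (M1..M3)·(M4..M4) → 882+0+9·7·9 = 1449.
Best split is after M1, i.e. k = 1.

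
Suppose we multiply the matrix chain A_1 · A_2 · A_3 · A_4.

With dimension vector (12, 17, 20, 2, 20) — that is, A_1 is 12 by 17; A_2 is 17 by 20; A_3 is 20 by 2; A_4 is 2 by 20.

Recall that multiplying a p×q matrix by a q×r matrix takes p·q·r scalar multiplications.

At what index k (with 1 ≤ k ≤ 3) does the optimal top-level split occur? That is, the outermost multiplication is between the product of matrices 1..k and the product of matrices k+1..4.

3

Adjacent pairs: A_1A_2 = 12·17·20 = 4080; A_2A_3 = 17·20·2 = 680; A_3A_4 = 20·2·20 = 800.
Length 3: A_1..A_3: k=1: 0+680+12·17·2=1088; k=2: 4080+0+12·20·2=4560 → min 1088 | A_2..A_4: k=2: 0+800+17·20·20=7600; k=3: 680+0+17·2·20=1360 → min 1360.
Top-level splits: k=1: (A_1..A_1)·(A_2..A_4) → 0+1360+12·17·20 = 5440; k=2: (A_1..A_2)·(A_3..A_4) → 4080+800+12·20·20 = 9680; k=3: (A_1..A_3)·(A_4..A_4) → 1088+0+12·2·20 = 1568.
Best split is after A_3, i.e. k = 3.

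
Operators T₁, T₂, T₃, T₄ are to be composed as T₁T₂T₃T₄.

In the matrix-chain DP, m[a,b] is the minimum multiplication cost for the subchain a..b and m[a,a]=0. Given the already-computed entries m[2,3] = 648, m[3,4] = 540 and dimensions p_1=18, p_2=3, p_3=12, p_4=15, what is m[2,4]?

1350

m[2,4] = min over k∈[2,3] of m[2,k]+m[k+1,4]+p_{1}·p_k·p_{4}.
k=2: 0 + 540 + 18·3·15 = 1350; k=3: 648 + 0 + 18·12·15 = 3888.
Minimum: 1350 at k=2.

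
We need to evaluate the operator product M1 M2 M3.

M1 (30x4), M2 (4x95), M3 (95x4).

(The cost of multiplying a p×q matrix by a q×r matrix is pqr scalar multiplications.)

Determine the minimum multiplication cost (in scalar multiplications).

Order (M1 (M2 M3)): (M2 M3): 4×95 by 95×4 → 4×4, cost 4·95·4 = 1520; (M1 (M2 M3)): 30×4 by 4×4 → 30×4, cost 30·4·4 = 480; cumulative 2000. Total 2000.
Order ((M1 M2) M3): (M1 M2): 30×4 by 4×95 → 30×95, cost 30·4·95 = 11400; ((M1 M2) M3): 30×95 by 95×4 → 30×4, cost 30·95·4 = 11400; cumulative 22800. Total 22800.
Minimum: 2000.

2000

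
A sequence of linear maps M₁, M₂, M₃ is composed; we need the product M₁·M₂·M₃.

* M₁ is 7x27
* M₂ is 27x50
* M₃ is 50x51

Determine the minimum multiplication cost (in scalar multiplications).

Order (M₁·(M₂·M₃)): (M₂·M₃): 27×50 by 50×51 → 27×51, cost 27·50·51 = 68850; (M₁·(M₂·M₃)): 7×27 by 27×51 → 7×51, cost 7·27·51 = 9639; cumulative 78489. Total 78489.
Order ((M₁·M₂)·M₃): (M₁·M₂): 7×27 by 27×50 → 7×50, cost 7·27·50 = 9450; ((M₁·M₂)·M₃): 7×50 by 50×51 → 7×51, cost 7·50·51 = 17850; cumulative 27300. Total 27300.
Minimum: 27300.

27300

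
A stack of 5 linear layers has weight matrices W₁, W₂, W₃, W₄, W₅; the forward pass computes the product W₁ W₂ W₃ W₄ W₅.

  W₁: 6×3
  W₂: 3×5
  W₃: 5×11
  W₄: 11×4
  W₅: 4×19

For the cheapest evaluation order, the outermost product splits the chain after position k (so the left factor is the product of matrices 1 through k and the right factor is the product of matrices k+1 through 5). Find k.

Adjacent pairs: W₁W₂ = 6·3·5 = 90; W₂W₃ = 3·5·11 = 165; W₃W₄ = 5·11·4 = 220; W₄W₅ = 11·4·19 = 836.
Length 3: W₁..W₃: k=1: 0+165+6·3·11=363; k=2: 90+0+6·5·11=420 → min 363 | W₂..W₄: k=2: 0+220+3·5·4=280; k=3: 165+0+3·11·4=297 → min 280 | W₃..W₅: k=3: 0+836+5·11·19=1881; k=4: 220+0+5·4·19=600 → min 600.
Length 4: W₁..W₄: k=1: 0+280+6·3·4=352; k=2: 90+220+6·5·4=430; k=3: 363+0+6·11·4=627 → min 352 | W₂..W₅: k=2: 0+600+3·5·19=885; k=3: 165+836+3·11·19=1628; k=4: 280+0+3·4·19=508 → min 508.
Top-level splits: k=1: (W₁..W₁)·(W₂..W₅) → 0+508+6·3·19 = 850; k=2: (W₁..W₂)·(W₃..W₅) → 90+600+6·5·19 = 1260; k=3: (W₁..W₃)·(W₄..W₅) → 363+836+6·11·19 = 2453; k=4: (W₁..W₄)·(W₅..W₅) → 352+0+6·4·19 = 808.
Best split is after W₄, i.e. k = 4.

4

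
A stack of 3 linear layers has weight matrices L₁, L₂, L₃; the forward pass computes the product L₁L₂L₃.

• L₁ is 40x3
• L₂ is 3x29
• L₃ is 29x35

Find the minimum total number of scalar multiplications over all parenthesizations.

Order (L₁(L₂L₃)): (L₂L₃): 3×29 by 29×35 → 3×35, cost 3·29·35 = 3045; (L₁(L₂L₃)): 40×3 by 3×35 → 40×35, cost 40·3·35 = 4200; cumulative 7245. Total 7245.
Order ((L₁L₂)L₃): (L₁L₂): 40×3 by 3×29 → 40×29, cost 40·3·29 = 3480; ((L₁L₂)L₃): 40×29 by 29×35 → 40×35, cost 40·29·35 = 40600; cumulative 44080. Total 44080.
Minimum: 7245.

7245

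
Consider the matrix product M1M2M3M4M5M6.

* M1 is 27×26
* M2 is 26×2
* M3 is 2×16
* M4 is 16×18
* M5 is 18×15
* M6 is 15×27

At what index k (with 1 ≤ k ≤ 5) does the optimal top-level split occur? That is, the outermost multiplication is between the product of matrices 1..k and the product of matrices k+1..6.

2

Adjacent pairs: M1M2 = 27·26·2 = 1404; M2M3 = 26·2·16 = 832; M3M4 = 2·16·18 = 576; M4M5 = 16·18·15 = 4320; M5M6 = 18·15·27 = 7290.
Length 3: M1..M3: k=1: 0+832+27·26·16=12064; k=2: 1404+0+27·2·16=2268 → min 2268 | M2..M4: k=2: 0+576+26·2·18=1512; k=3: 832+0+26·16·18=8320 → min 1512 | M3..M5: k=3: 0+4320+2·16·15=4800; k=4: 576+0+2·18·15=1116 → min 1116 | M4..M6: k=4: 0+7290+16·18·27=15066; k=5: 4320+0+16·15·27=10800 → min 10800.
Length 4: M1..M4: k=1: 0+1512+27·26·18=14148; k=2: 1404+576+27·2·18=2952; k=3: 2268+0+27·16·18=10044 → min 2952 | M2..M5: k=2: 0+1116+26·2·15=1896; k=3: 832+4320+26·16·15=11392; k=4: 1512+0+26·18·15=8532 → min 1896 | M3..M6: k=3: 0+10800+2·16·27=11664; k=4: 576+7290+2·18·27=8838; k=5: 1116+0+2·15·27=1926 → min 1926.
Length 5: M1..M5: k=1: 0+1896+27·26·15=12426; k=2: 1404+1116+27·2·15=3330; k=3: 2268+4320+27·16·15=13068; k=4: 2952+0+27·18·15=10242 → min 3330 | M2..M6: k=2: 0+1926+26·2·27=3330; k=3: 832+10800+26·16·27=22864; k=4: 1512+7290+26·18·27=21438; k=5: 1896+0+26·15·27=12426 → min 3330.
Top-level splits: k=1: (M1..M1)·(M2..M6) → 0+3330+27·26·27 = 22284; k=2: (M1..M2)·(M3..M6) → 1404+1926+27·2·27 = 4788; k=3: (M1..M3)·(M4..M6) → 2268+10800+27·16·27 = 24732; k=4: (M1..M4)·(M5..M6) → 2952+7290+27·18·27 = 23364; k=5: (M1..M5)·(M6..M6) → 3330+0+27·15·27 = 14265.
Best split is after M2, i.e. k = 2.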